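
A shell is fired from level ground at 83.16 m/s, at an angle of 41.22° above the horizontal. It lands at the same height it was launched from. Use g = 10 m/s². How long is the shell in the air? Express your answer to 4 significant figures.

10.96 s

Vertical component: v_y = 83.16 sin 41.22° = 54.798 m/s.
For a projectile landing at launch height, time of flight is t = 2 v_y / g = 2 × 54.798 / 10 = 10.96 s.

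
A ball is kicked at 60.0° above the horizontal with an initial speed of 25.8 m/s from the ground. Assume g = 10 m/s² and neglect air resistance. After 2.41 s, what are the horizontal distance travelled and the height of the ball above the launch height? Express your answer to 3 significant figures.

v_x = 25.8 cos 60.0° = 12.90 m/s; v_y0 = 25.8 sin 60.0° = 22.34 m/s.
x = v_x t = 12.90 × 2.41 = 31.1 m.
y = v_y0 t − ½ g t² = 22.34×2.41 − 5.000×2.41² = 24.8 m.

x = 31.1 m, y = 24.8 m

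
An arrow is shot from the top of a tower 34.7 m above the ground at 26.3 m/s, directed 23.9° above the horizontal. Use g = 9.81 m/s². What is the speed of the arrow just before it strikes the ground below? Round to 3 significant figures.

v_x = 26.3 cos 23.9° = 24.04 m/s is unchanged throughout.
For the vertical component, v_y² = v_y0² + 2 g h = (10.66)² + 2×9.81×34.7 = 794.4, so |v_y| = 28.19 m/s.
Impact speed = √(v_x² + v_y²) = √(577.9 + 794.4) = 37.0 m/s.

37.0 m/s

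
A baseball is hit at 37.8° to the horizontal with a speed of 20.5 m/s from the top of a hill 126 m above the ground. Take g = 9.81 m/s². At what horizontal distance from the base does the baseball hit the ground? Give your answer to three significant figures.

Components: v_x = 20.5 cos 37.8° = 16.20 m/s, v_y = 20.5 sin 37.8° = 12.56 m/s.
Vertical: 0 = 126 + 12.56 t − ½(9.81) t² ⇒ 4.905 t² − 12.56 t − 126 = 0.
t = [12.56 + √(157.8 + 2472)] / 9.810 = 6.508 s.
Horizontal: R = v_x · t = 16.20 × 6.508 = 105 m.

105 m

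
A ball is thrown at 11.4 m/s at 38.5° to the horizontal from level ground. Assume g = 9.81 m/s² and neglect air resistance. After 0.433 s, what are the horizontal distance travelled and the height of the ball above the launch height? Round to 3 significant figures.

x = 3.86 m, y = 2.15 m

v_x = 11.4 cos 38.5° = 8.922 m/s; v_y0 = 11.4 sin 38.5° = 7.097 m/s.
x = v_x t = 8.922 × 0.433 = 3.86 m.
y = v_y0 t − ½ g t² = 7.097×0.433 − 4.905×0.433² = 2.15 m.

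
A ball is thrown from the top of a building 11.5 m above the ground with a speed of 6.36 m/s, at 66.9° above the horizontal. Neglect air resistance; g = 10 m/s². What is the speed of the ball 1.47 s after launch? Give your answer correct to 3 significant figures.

9.19 m/s

v_x = 6.36 cos 66.9° = 2.495 m/s (constant).
v_y(t) = 6.36 sin 66.9° − g t = 5.850 − 10 × 1.47 = -8.850 m/s.
Speed = √(v_x² + v_y²) = √(6.225 + 78.32) = 9.19 m/s.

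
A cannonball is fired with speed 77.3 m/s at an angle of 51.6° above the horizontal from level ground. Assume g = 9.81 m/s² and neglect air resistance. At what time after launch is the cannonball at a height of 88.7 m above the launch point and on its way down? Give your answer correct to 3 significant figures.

v_y0 = 77.3 sin 51.6° = 60.58 m/s.
Set y = v_y0 t − ½ g t² = 88.7: 4.905 t² − 60.58 t + 88.7 = 0.
t = [60.58 ± √(3670 − 1740)] / 9.81 = (60.58 ± 43.93) / 9.81, giving t = 1.70 s or t = 10.7 s.
On the way down corresponds to the larger root: t = 10.7 s.

10.7 s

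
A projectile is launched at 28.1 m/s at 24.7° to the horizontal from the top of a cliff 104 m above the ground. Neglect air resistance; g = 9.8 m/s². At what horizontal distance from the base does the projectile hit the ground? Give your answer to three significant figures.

152 m

Components: v_x = 28.1 cos 24.7° = 25.53 m/s, v_y = 28.1 sin 24.7° = 11.74 m/s.
Vertical: 0 = 104 + 11.74 t − ½(9.8) t² ⇒ 4.900 t² − 11.74 t − 104 = 0.
t = [11.74 + √(137.8 + 2038)] / 9.800 = 5.958 s.
Horizontal: R = v_x · t = 25.53 × 5.958 = 152 m.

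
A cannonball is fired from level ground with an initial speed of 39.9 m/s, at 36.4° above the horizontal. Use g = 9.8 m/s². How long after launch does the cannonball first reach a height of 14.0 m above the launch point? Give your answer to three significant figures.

0.690 s

v_y0 = 39.9 sin 36.4° = 23.68 m/s.
Set y = v_y0 t − ½ g t² = 14.0: 4.900 t² − 23.68 t + 14.0 = 0.
t = [23.68 ± √(560.7 − 274.4)] / 9.8 = (23.68 ± 16.92) / 9.8, giving t = 0.690 s or t = 4.14 s.
The cannonball is on the way up at the first time, so t = 0.690 s.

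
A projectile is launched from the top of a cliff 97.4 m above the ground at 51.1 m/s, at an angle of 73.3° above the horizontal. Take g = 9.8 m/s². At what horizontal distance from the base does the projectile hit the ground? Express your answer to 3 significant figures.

172 m

Components: v_x = 51.1 cos 73.3° = 14.68 m/s, v_y = 51.1 sin 73.3° = 48.94 m/s.
Vertical: 0 = 97.4 + 48.94 t − ½(9.8) t² ⇒ 4.900 t² − 48.94 t − 97.4 = 0.
t = [48.94 + √(2395 + 1909)] / 9.800 = 11.69 s.
Horizontal: R = v_x · t = 14.68 × 11.69 = 172 m.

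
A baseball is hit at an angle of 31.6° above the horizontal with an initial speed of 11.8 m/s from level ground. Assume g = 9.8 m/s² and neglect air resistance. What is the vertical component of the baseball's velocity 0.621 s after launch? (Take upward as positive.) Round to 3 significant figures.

0.0972 m/s

Initial vertical component: v_y0 = 11.8 sin 31.6° = 6.183 m/s.
v_y(t) = v_y0 − g t = 6.183 − 9.8 × 0.621 = 0.0972 m/s.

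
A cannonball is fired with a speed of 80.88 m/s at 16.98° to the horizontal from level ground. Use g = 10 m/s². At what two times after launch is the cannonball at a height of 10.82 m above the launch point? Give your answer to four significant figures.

v_y0 = 80.88 sin 16.98° = 23.620 m/s.
Set y = v_y0 t − ½ g t² = 10.82: 5.000 t² − 23.620 t + 10.82 = 0.
t = [23.620 ± √(557.90 − 216.40)] / 10 = (23.620 ± 18.480) / 10, giving t = 0.5140 s or t = 4.210 s.
So the cannonball is at 10.82 m at t = 0.5140 s (rising) and t = 4.210 s (falling).

0.5140 s and 4.210 s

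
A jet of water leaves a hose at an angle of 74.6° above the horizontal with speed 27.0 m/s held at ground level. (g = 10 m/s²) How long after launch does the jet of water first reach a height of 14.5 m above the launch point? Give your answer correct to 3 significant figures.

v_y0 = 27.0 sin 74.6° = 26.03 m/s.
Set y = v_y0 t − ½ g t² = 14.5: 5.000 t² − 26.03 t + 14.5 = 0.
t = [26.03 ± √(677.6 − 290.0)] / 10 = (26.03 ± 19.69) / 10, giving t = 0.634 s or t = 4.57 s.
The jet of water is on the way up at the first time, so t = 0.634 s.

0.634 s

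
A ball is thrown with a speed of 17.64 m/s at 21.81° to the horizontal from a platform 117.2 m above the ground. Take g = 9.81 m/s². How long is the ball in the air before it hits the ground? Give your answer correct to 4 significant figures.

5.602 s

Vertical component: v_y = 17.64 sin 21.81° = 6.5538 m/s.
Taking up as positive with launch at y = 117.2 m, landing at y = 0: 0 = 117.2 + 6.5538 t − ½(9.81) t².
Solving 4.905 t² − 6.5538 t − 117.2 = 0 gives t = [6.5538 + √(6.5538² + 4·4.905·117.2)] / 9.810 = 5.602 s.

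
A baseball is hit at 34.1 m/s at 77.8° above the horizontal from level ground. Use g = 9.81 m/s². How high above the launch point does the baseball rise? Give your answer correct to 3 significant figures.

56.6 m

Vertical component of launch velocity: v_y = 34.1 sin 77.8° = 33.33 m/s.
At the highest point the vertical velocity is zero, so v_y² = 2 g h_max.
h_max = (33.33)² / (2 × 9.81) = 1111 / 19.62 = 56.6 m.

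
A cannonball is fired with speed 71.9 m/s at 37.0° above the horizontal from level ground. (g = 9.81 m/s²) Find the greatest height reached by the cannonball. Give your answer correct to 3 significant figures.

95.4 m

Vertical component of launch velocity: v_y = 71.9 sin 37.0° = 43.27 m/s.
At the highest point the vertical velocity is zero, so v_y² = 2 g h_max.
h_max = (43.27)² / (2 × 9.81) = 1872 / 19.62 = 95.4 m.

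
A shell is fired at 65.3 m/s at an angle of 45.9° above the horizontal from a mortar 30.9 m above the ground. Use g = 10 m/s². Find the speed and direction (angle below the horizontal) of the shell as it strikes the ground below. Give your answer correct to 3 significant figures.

v_x = 65.3 cos 45.9° = 45.44 m/s (constant).
|v_y| at impact = √((46.89)² + 2×10×30.9) = 53.07 m/s.
Speed = √(45.44² + 53.07²) = 69.9 m/s; angle = arctan(53.07/45.44) = 49.4° below horizontal.

69.9 m/s at 49.4° below the horizontal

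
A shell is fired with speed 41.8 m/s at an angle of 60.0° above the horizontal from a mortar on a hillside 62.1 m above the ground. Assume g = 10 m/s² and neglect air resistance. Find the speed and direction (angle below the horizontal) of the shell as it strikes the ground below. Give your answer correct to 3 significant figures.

v_x = 41.8 cos 60.0° = 20.90 m/s (constant).
|v_y| at impact = √((36.20)² + 2×10×62.1) = 50.52 m/s.
Speed = √(20.90² + 50.52²) = 54.7 m/s; angle = arctan(50.52/20.90) = 67.5° below horizontal.

54.7 m/s at 67.5° below the horizontal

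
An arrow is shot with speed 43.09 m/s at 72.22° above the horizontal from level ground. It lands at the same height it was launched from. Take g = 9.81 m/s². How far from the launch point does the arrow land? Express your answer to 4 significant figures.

110.1 m

For level ground, R = v₀² sin(2θ) / g.
sin(2 × 72.22°) = sin 144.44° = 0.5816.
R = (43.09)² × 0.5816 / 9.81 = 110.1 m.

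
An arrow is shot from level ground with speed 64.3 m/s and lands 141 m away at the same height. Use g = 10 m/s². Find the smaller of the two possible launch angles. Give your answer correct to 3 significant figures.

Level-ground range: R = v₀² sin(2θ)/g ⇒ sin 2θ = R g / v₀² = 141×10/64.3² = 0.3410.
2θ = arcsin(0.3410) = 19.94° or 180° − 19.94° = 160.06°.
So θ = 9.97° or θ = 80.0°.

9.97°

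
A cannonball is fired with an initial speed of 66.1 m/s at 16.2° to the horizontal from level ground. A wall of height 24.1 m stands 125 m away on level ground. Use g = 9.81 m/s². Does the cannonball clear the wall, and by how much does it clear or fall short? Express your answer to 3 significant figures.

No — it falls 6.81 m short of clearing the wall.

v_x = 66.1 cos 16.2° = 63.48 m/s; v_y0 = 66.1 sin 16.2° = 18.44 m/s.
Time to reach the wall: t = 125 / 63.48 = 1.969 s.
Height at that point: y = 18.44×1.969 − 4.905×1.969² = 17.29 m.
That is 24.1 − 17.29 = 6.81 m below the top of the wall, so the cannonball does not clear it.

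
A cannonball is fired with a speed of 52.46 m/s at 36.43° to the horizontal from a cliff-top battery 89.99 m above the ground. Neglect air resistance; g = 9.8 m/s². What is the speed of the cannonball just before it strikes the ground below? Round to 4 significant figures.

v_x = 52.46 cos 36.43° = 42.208 m/s is unchanged throughout.
For the vertical component, v_y² = v_y0² + 2 g h = (31.153)² + 2×9.8×89.99 = 2734.3, so |v_y| = 52.291 m/s.
Impact speed = √(v_x² + v_y²) = √(1781.5 + 2734.3) = 67.20 m/s.

67.20 m/s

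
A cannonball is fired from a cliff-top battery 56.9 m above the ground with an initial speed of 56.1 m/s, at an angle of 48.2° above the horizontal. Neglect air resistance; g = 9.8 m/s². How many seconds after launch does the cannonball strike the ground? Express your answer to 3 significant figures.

9.73 s

Vertical component: v_y = 56.1 sin 48.2° = 41.82 m/s.
Taking up as positive with launch at y = 56.9 m, landing at y = 0: 0 = 56.9 + 41.82 t − ½(9.8) t².
Solving 4.900 t² − 41.82 t − 56.9 = 0 gives t = [41.82 + √(41.82² + 4·4.900·56.9)] / 9.800 = 9.73 s.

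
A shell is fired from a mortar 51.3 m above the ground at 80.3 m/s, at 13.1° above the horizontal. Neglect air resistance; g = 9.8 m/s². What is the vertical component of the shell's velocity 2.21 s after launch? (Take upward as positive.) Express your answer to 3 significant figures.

Initial vertical component: v_y0 = 80.3 sin 13.1° = 18.20 m/s.
v_y(t) = v_y0 − g t = 18.20 − 9.8 × 2.21 = -3.46 m/s.

-3.46 m/s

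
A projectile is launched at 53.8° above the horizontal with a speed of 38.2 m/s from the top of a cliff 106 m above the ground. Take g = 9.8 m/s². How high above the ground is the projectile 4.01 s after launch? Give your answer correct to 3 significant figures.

v_y0 = 38.2 sin 53.8° = 30.83 m/s.
y(t) = 106 + v_y0 t − ½ g t² = 106 + 30.83×4.01 − ½×9.8×4.01² = 151 m.

151 m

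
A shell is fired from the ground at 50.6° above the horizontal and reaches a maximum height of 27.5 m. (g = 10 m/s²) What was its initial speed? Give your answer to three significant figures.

At maximum height v_y = 0, so (v₀ sin θ)² = 2 g H.
v₀ sin 50.6° = √(2 × 10 × 27.5) = 23.45 m/s.
v₀ = 23.45 / sin 50.6° = 23.45 / 0.7727 = 30.3 m/s.

30.3 m/s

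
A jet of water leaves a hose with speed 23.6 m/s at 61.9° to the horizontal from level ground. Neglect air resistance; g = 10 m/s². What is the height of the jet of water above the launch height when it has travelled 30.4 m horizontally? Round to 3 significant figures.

v_x = 23.6 cos 61.9° = 11.12 m/s, v_y0 = 23.6 sin 61.9° = 20.82 m/s.
Time to reach x = 30.4 m: t = x / v_x = 30.4 / 11.12 = 2.734 s.
y = v_y0 t − ½ g t² = 20.82×2.734 − 5.000×2.734² = 19.5 m.

19.5 m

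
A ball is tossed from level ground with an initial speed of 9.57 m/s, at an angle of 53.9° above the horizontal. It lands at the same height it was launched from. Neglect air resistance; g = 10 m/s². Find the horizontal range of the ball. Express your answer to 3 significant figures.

8.72 m

For level ground, R = v₀² sin(2θ) / g.
sin(2 × 53.9°) = sin 107.8° = 0.9521.
R = (9.57)² × 0.9521 / 10 = 8.72 m.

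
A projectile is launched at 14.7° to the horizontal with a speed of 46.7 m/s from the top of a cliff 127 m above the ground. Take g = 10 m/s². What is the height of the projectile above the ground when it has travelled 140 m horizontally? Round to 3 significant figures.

v_x = 46.7 cos 14.7° = 45.17 m/s, v_y0 = 46.7 sin 14.7° = 11.85 m/s.
Time to reach x = 140 m: t = x / v_x = 140 / 45.17 = 3.099 s.
y = 127 + v_y0 t − ½ g t² = 127 + 11.85×3.099 − 5.000×3.099² = 116 m.

116 m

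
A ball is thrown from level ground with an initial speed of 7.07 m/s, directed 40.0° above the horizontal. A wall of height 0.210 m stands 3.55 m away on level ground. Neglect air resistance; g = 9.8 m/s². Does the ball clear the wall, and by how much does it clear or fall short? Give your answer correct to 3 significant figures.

v_x = 7.07 cos 40.0° = 5.416 m/s; v_y0 = 7.07 sin 40.0° = 4.545 m/s.
Time to reach the wall: t = 3.55 / 5.416 = 0.6555 s.
Height at that point: y = 4.545×0.6555 − 4.900×0.6555² = 0.8738 m.
That is 0.8738 − 0.210 = 0.664 m above the top of the wall, so the ball clears it.

Yes — it clears the wall by 0.664 m.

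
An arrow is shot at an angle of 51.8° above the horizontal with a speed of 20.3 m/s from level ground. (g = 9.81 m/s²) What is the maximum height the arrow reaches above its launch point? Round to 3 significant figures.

Vertical component of launch velocity: v_y = 20.3 sin 51.8° = 15.95 m/s.
At the highest point the vertical velocity is zero, so v_y² = 2 g h_max.
h_max = (15.95)² / (2 × 9.81) = 254.4 / 19.62 = 13.0 m.

13.0 m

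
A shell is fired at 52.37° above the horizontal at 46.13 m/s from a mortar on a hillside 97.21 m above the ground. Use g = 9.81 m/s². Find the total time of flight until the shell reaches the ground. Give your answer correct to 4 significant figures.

Vertical component: v_y = 46.13 sin 52.37° = 36.534 m/s.
Taking up as positive with launch at y = 97.21 m, landing at y = 0: 0 = 97.21 + 36.534 t − ½(9.81) t².
Solving 4.905 t² − 36.534 t − 97.21 = 0 gives t = [36.534 + √(36.534² + 4·4.905·97.21)] / 9.810 = 9.528 s.

9.528 s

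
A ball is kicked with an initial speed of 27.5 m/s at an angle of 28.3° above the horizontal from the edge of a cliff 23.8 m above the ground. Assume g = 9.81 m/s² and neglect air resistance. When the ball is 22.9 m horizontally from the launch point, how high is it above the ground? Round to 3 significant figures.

v_x = 27.5 cos 28.3° = 24.21 m/s, v_y0 = 27.5 sin 28.3° = 13.04 m/s.
Time to reach x = 22.9 m: t = x / v_x = 22.9 / 24.21 = 0.9459 s.
y = 23.8 + v_y0 t − ½ g t² = 23.8 + 13.04×0.9459 − 4.905×0.9459² = 31.7 m.

31.7 m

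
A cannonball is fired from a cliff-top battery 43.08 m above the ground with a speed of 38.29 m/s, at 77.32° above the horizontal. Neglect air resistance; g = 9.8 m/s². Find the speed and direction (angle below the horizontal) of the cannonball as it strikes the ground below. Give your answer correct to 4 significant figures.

v_x = 38.29 cos 77.32° = 8.4049 m/s (constant).
|v_y| at impact = √((37.356)² + 2×9.8×43.08) = 47.327 m/s.
Speed = √(8.4049² + 47.327²) = 48.07 m/s; angle = arctan(47.327/8.4049) = 79.93° below horizontal.

48.07 m/s at 79.93° below the horizontal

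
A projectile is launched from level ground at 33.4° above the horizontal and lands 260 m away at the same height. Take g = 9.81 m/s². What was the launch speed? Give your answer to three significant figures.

52.7 m/s

On level ground, R = v₀² sin(2θ) / g, so v₀ = √(R g / sin 2θ).
sin(2 × 33.4°) = 0.9191.
v₀ = √(260 × 9.81 / 0.9191) = √2775 = 52.7 m/s.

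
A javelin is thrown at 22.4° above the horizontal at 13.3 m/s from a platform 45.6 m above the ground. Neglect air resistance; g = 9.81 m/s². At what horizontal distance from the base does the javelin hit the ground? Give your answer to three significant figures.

Components: v_x = 13.3 cos 22.4° = 12.30 m/s, v_y = 13.3 sin 22.4° = 5.068 m/s.
Vertical: 0 = 45.6 + 5.068 t − ½(9.81) t² ⇒ 4.905 t² − 5.068 t − 45.6 = 0.
t = [5.068 + √(25.68 + 894.7)] / 9.810 = 3.609 s.
Horizontal: R = v_x · t = 12.30 × 3.609 = 44.4 m.

44.4 m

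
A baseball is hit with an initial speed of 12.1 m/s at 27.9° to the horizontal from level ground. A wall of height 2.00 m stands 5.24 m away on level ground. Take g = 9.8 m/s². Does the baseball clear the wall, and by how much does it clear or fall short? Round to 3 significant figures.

v_x = 12.1 cos 27.9° = 10.69 m/s; v_y0 = 12.1 sin 27.9° = 5.662 m/s.
Time to reach the wall: t = 5.24 / 10.69 = 0.4902 s.
Height at that point: y = 5.662×0.4902 − 4.900×0.4902² = 1.598 m.
That is 2.00 − 1.598 = 0.402 m below the top of the wall, so the baseball does not clear it.

No — it falls 0.402 m short of clearing the wall.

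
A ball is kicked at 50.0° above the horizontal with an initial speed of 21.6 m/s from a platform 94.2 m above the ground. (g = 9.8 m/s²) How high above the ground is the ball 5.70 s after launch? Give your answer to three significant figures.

29.3 m

v_y0 = 21.6 sin 50.0° = 16.55 m/s.
y(t) = 94.2 + v_y0 t − ½ g t² = 94.2 + 16.55×5.70 − ½×9.8×5.70² = 29.3 m.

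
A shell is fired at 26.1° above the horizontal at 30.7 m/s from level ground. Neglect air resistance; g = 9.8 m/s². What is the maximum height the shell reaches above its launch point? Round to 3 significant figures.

Vertical component of launch velocity: v_y = 30.7 sin 26.1° = 13.51 m/s.
At the highest point the vertical velocity is zero, so v_y² = 2 g h_max.
h_max = (13.51)² / (2 × 9.8) = 182.5 / 19.60 = 9.31 m.

9.31 m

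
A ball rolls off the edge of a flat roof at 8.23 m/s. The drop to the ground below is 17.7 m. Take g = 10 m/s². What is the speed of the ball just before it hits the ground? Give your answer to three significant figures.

Fall time: t = √(2 × 17.7 / 10) = 1.881 s.
At impact: v_x = 8.23 m/s (unchanged), v_y = g t = 10 × 1.881 = 18.81 m/s.
Speed = √(v_x² + v_y²) = √(67.73 + 353.8) = 20.5 m/s.

20.5 m/s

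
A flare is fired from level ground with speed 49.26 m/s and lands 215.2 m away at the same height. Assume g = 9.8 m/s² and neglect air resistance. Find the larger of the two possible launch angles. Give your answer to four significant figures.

59.82°

Level-ground range: R = v₀² sin(2θ)/g ⇒ sin 2θ = R g / v₀² = 215.2×9.8/49.26² = 0.8691.
2θ = arcsin(0.8691) = 60.354° or 180° − 60.354° = 119.646°.
So θ = 30.18° or θ = 59.82°.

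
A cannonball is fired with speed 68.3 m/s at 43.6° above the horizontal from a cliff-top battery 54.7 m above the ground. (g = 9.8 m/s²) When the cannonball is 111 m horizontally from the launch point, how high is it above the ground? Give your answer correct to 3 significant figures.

136 m

v_x = 68.3 cos 43.6° = 49.46 m/s, v_y0 = 68.3 sin 43.6° = 47.10 m/s.
Time to reach x = 111 m: t = x / v_x = 111 / 49.46 = 2.244 s.
y = 54.7 + v_y0 t − ½ g t² = 54.7 + 47.10×2.244 − 4.900×2.244² = 136 m.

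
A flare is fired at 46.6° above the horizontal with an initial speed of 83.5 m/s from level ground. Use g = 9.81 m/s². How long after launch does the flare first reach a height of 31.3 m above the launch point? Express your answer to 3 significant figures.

v_y0 = 83.5 sin 46.6° = 60.67 m/s.
Set y = v_y0 t − ½ g t² = 31.3: 4.905 t² − 60.67 t + 31.3 = 0.
t = [60.67 ± √(3681 − 614.1)] / 9.81 = (60.67 ± 55.38) / 9.81, giving t = 0.539 s or t = 11.8 s.
The flare is on the way up at the first time, so t = 0.539 s.

0.539 s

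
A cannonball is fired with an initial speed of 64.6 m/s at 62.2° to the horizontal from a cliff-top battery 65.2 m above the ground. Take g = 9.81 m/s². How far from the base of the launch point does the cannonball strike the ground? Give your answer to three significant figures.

Components: v_x = 64.6 cos 62.2° = 30.13 m/s, v_y = 64.6 sin 62.2° = 57.14 m/s.
Vertical: 0 = 65.2 + 57.14 t − ½(9.81) t² ⇒ 4.905 t² − 57.14 t − 65.2 = 0.
t = [57.14 + √(3265 + 1279)] / 9.810 = 12.70 s.
Horizontal: R = v_x · t = 30.13 × 12.70 = 383 m.

383 m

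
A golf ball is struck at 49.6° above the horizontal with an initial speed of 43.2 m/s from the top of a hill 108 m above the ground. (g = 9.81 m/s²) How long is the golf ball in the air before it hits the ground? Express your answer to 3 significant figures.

9.12 s

Vertical component: v_y = 43.2 sin 49.6° = 32.90 m/s.
Taking up as positive with launch at y = 108 m, landing at y = 0: 0 = 108 + 32.90 t − ½(9.81) t².
Solving 4.905 t² − 32.90 t − 108 = 0 gives t = [32.90 + √(32.90² + 4·4.905·108)] / 9.810 = 9.12 s.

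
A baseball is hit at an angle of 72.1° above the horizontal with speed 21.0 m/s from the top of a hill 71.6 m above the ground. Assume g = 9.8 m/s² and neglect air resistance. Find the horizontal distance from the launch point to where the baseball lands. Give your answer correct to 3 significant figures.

41.1 m

Components: v_x = 21.0 cos 72.1° = 6.454 m/s, v_y = 21.0 sin 72.1° = 19.98 m/s.
Vertical: 0 = 71.6 + 19.98 t − ½(9.8) t² ⇒ 4.900 t² − 19.98 t − 71.6 = 0.
t = [19.98 + √(399.2 + 1403)] / 9.800 = 6.371 s.
Horizontal: R = v_x · t = 6.454 × 6.371 = 41.1 m.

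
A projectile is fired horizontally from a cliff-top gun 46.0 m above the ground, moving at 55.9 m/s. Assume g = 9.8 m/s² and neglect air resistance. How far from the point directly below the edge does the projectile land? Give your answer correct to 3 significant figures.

171 m

Initial vertical velocity is zero, so the fall time comes from h = ½ g t²: t = √(2 × 46.0 / 9.8) = 3.064 s.
Horizontal motion is uniform at 55.9 m/s, so x = 55.9 × 3.064 = 171 m.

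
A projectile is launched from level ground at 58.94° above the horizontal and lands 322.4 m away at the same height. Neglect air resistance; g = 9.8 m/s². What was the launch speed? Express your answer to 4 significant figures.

59.79 m/s

On level ground, R = v₀² sin(2θ) / g, so v₀ = √(R g / sin 2θ).
sin(2 × 58.94°) = 0.8839.
v₀ = √(322.4 × 9.8 / 0.8839) = √3574.5 = 59.79 m/s.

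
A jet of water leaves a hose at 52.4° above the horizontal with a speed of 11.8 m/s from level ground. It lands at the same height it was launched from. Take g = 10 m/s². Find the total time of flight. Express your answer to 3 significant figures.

Vertical component: v_y = 11.8 sin 52.4° = 9.349 m/s.
For a projectile landing at launch height, time of flight is t = 2 v_y / g = 2 × 9.349 / 10 = 1.87 s.

1.87 s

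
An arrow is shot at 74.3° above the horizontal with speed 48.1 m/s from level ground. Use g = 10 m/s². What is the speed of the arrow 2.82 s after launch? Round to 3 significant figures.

22.3 m/s

v_x = 48.1 cos 74.3° = 13.02 m/s (constant).
v_y(t) = 48.1 sin 74.3° − g t = 46.31 − 10 × 2.82 = 18.11 m/s.
Speed = √(v_x² + v_y²) = √(169.5 + 328.0) = 22.3 m/s.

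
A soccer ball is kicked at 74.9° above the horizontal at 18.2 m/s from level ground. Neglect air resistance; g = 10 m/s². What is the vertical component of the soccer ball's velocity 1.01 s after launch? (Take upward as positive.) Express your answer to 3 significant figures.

7.47 m/s

Initial vertical component: v_y0 = 18.2 sin 74.9° = 17.57 m/s.
v_y(t) = v_y0 − g t = 17.57 − 10 × 1.01 = 7.47 m/s.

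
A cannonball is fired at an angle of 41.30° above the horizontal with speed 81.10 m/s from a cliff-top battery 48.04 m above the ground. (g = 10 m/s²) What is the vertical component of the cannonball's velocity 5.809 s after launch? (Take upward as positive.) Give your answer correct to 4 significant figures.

-4.564 m/s

Initial vertical component: v_y0 = 81.10 sin 41.30° = 53.526 m/s.
v_y(t) = v_y0 − g t = 53.526 − 10 × 5.809 = -4.564 m/s.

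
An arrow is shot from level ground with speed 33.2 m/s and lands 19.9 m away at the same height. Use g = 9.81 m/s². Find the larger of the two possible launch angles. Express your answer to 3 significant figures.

Level-ground range: R = v₀² sin(2θ)/g ⇒ sin 2θ = R g / v₀² = 19.9×9.81/33.2² = 0.1771.
2θ = arcsin(0.1771) = 10.20° or 180° − 10.20° = 169.80°.
So θ = 5.10° or θ = 84.9°.

84.9°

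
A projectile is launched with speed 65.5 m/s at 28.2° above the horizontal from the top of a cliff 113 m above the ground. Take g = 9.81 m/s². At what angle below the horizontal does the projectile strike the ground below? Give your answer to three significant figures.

44.3°

v_x = 65.5 cos 28.2° = 57.73 m/s.
At impact |v_y| = √(v_y0² + 2 g h) = √(30.95² + 2×9.81×113) = 56.35 m/s.
Angle below horizontal = arctan(|v_y| / v_x) = arctan(56.35 / 57.73) = 44.3°.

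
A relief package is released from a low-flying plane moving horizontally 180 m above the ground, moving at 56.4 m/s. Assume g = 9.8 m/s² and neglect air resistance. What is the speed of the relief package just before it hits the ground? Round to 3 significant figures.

81.9 m/s

Fall time: t = √(2 × 180 / 9.8) = 6.061 s.
At impact: v_x = 56.4 m/s (unchanged), v_y = g t = 9.8 × 6.061 = 59.40 m/s.
Speed = √(v_x² + v_y²) = √(3181 + 3528) = 81.9 m/s.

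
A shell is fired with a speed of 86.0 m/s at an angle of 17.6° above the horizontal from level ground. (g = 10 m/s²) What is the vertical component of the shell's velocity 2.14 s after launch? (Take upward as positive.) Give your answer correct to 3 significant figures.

Initial vertical component: v_y0 = 86.0 sin 17.6° = 26.00 m/s.
v_y(t) = v_y0 − g t = 26.00 − 10 × 2.14 = 4.60 m/s.

4.60 m/s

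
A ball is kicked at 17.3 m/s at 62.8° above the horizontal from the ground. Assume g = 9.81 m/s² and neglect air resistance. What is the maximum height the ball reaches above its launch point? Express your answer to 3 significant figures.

Vertical component of launch velocity: v_y = 17.3 sin 62.8° = 15.39 m/s.
At the highest point the vertical velocity is zero, so v_y² = 2 g h_max.
h_max = (15.39)² / (2 × 9.81) = 236.9 / 19.62 = 12.1 m.

12.1 m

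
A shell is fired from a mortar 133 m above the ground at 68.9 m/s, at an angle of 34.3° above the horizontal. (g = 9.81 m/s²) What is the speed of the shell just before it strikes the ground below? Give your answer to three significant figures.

v_x = 68.9 cos 34.3° = 56.92 m/s is unchanged throughout.
For the vertical component, v_y² = v_y0² + 2 g h = (38.83)² + 2×9.81×133 = 4117, so |v_y| = 64.16 m/s.
Impact speed = √(v_x² + v_y²) = √(3240 + 4117) = 85.8 m/s.

85.8 m/s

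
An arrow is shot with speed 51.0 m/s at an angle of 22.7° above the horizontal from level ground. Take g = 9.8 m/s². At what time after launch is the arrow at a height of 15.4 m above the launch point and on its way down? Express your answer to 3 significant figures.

2.95 s

v_y0 = 51.0 sin 22.7° = 19.68 m/s.
Set y = v_y0 t − ½ g t² = 15.4: 4.900 t² − 19.68 t + 15.4 = 0.
t = [19.68 ± √(387.3 − 301.8)] / 9.8 = (19.68 ± 9.247) / 9.8, giving t = 1.06 s or t = 2.95 s.
On the way down corresponds to the larger root: t = 2.95 s.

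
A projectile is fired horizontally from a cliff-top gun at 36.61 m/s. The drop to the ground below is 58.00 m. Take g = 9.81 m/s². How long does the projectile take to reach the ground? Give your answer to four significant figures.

The horizontal speed doesn't affect the fall. With v_y0 = 0, h = ½ g t².
t = √(2 × 58.00 / 9.81) = √11.825 = 3.439 s.

3.439 s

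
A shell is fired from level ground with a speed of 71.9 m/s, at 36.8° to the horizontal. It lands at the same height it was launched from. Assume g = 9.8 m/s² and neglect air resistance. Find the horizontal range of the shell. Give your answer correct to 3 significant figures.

For level ground, R = v₀² sin(2θ) / g.
sin(2 × 36.8°) = sin 73.60° = 0.9593.
R = (71.9)² × 0.9593 / 9.8 = 506 m.

506 m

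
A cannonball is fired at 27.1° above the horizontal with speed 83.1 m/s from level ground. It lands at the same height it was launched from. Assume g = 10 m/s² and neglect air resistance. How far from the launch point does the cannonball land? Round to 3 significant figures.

560 m

Components: v_x = 83.1 cos 27.1° = 73.98 m/s, v_y = 83.1 sin 27.1° = 37.86 m/s.
Time of flight (same landing height): t = 2 v_y / g = 2 × 37.86 / 10 = 7.572 s.
Range: R = v_x · t = 73.98 × 7.572 = 560 m.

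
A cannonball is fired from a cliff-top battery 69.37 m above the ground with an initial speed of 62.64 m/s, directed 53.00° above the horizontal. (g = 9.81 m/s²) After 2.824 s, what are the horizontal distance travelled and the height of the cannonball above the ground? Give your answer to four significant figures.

v_x = 62.64 cos 53.00° = 37.698 m/s; v_y0 = 62.64 sin 53.00° = 50.027 m/s.
x = v_x t = 37.698 × 2.824 = 106.5 m.
y = 69.37 + v_y0 t − ½ g t² = 171.5 m.

x = 106.5 m, y = 171.5 m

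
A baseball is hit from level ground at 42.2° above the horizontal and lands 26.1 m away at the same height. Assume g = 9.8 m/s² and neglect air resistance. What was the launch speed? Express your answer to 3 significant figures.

16.0 m/s

On level ground, R = v₀² sin(2θ) / g, so v₀ = √(R g / sin 2θ).
sin(2 × 42.2°) = 0.9952.
v₀ = √(26.1 × 9.8 / 0.9952) = √257.0 = 16.0 m/s.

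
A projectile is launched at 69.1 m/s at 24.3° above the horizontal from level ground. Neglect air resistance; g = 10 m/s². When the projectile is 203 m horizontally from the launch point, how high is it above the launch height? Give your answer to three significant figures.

v_x = 69.1 cos 24.3° = 62.98 m/s, v_y0 = 69.1 sin 24.3° = 28.44 m/s.
Time to reach x = 203 m: t = x / v_x = 203 / 62.98 = 3.223 s.
y = v_y0 t − ½ g t² = 28.44×3.223 − 5.000×3.223² = 39.7 m.

39.7 m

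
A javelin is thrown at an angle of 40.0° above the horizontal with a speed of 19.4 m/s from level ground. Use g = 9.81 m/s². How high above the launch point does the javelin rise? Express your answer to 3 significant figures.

7.93 m

Vertical component of launch velocity: v_y = 19.4 sin 40.0° = 12.47 m/s.
At the highest point the vertical velocity is zero, so v_y² = 2 g h_max.
h_max = (12.47)² / (2 × 9.81) = 155.5 / 19.62 = 7.93 m.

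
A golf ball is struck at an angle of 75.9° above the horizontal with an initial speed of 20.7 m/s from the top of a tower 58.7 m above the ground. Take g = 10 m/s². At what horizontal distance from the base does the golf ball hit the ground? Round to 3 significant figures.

Components: v_x = 20.7 cos 75.9° = 5.043 m/s, v_y = 20.7 sin 75.9° = 20.08 m/s.
Vertical: 0 = 58.7 + 20.08 t − ½(10) t² ⇒ 5.000 t² − 20.08 t − 58.7 = 0.
t = [20.08 + √(403.2 + 1174)] / 10.00 = 5.979 s.
Horizontal: R = v_x · t = 5.043 × 5.979 = 30.2 m.

30.2 m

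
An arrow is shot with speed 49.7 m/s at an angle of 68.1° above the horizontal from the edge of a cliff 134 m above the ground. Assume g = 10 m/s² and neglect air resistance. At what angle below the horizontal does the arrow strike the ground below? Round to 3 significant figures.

75.0°

v_x = 49.7 cos 68.1° = 18.54 m/s.
At impact |v_y| = √(v_y0² + 2 g h) = √(46.11² + 2×10×134) = 69.33 m/s.
Angle below horizontal = arctan(|v_y| / v_x) = arctan(69.33 / 18.54) = 75.0°.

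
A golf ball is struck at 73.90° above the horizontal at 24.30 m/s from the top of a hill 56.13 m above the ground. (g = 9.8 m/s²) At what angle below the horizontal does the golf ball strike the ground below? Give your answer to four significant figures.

80.57°

v_x = 24.30 cos 73.90° = 6.7387 m/s.
At impact |v_y| = √(v_y0² + 2 g h) = √(23.347² + 2×9.8×56.13) = 40.561 m/s.
Angle below horizontal = arctan(|v_y| / v_x) = arctan(40.561 / 6.7387) = 80.57°.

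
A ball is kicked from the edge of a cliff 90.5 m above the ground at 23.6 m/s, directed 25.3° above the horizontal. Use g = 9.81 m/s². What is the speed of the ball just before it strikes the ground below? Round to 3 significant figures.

v_x = 23.6 cos 25.3° = 21.34 m/s is unchanged throughout.
For the vertical component, v_y² = v_y0² + 2 g h = (10.09)² + 2×9.81×90.5 = 1877, so |v_y| = 43.32 m/s.
Impact speed = √(v_x² + v_y²) = √(455.4 + 1877) = 48.3 m/s.

48.3 m/s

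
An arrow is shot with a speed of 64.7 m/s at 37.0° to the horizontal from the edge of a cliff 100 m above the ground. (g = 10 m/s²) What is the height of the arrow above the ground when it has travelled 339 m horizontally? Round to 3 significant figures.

140 m

v_x = 64.7 cos 37.0° = 51.67 m/s, v_y0 = 64.7 sin 37.0° = 38.94 m/s.
Time to reach x = 339 m: t = x / v_x = 339 / 51.67 = 6.561 s.
y = 100 + v_y0 t − ½ g t² = 100 + 38.94×6.561 − 5.000×6.561² = 140 m.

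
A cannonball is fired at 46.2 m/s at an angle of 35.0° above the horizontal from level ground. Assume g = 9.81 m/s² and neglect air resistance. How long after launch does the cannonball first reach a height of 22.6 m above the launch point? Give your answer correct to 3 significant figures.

v_y0 = 46.2 sin 35.0° = 26.50 m/s.
Set y = v_y0 t − ½ g t² = 22.6: 4.905 t² − 26.50 t + 22.6 = 0.
t = [26.50 ± √(702.2 − 443.4)] / 9.81 = (26.50 ± 16.09) / 9.81, giving t = 1.06 s or t = 4.34 s.
The cannonball is on the way up at the first time, so t = 1.06 s.

1.06 s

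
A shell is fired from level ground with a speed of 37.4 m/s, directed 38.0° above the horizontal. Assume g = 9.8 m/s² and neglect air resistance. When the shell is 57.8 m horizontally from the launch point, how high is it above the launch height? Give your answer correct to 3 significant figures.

26.3 m

v_x = 37.4 cos 38.0° = 29.47 m/s, v_y0 = 37.4 sin 38.0° = 23.03 m/s.
Time to reach x = 57.8 m: t = x / v_x = 57.8 / 29.47 = 1.961 s.
y = v_y0 t − ½ g t² = 23.03×1.961 − 4.900×1.961² = 26.3 m.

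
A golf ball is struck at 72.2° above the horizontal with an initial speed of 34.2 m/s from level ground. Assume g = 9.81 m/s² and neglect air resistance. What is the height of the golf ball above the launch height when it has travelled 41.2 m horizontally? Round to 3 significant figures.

52.1 m

v_x = 34.2 cos 72.2° = 10.45 m/s, v_y0 = 34.2 sin 72.2° = 32.56 m/s.
Time to reach x = 41.2 m: t = x / v_x = 41.2 / 10.45 = 3.943 s.
y = v_y0 t − ½ g t² = 32.56×3.943 − 4.905×3.943² = 52.1 m.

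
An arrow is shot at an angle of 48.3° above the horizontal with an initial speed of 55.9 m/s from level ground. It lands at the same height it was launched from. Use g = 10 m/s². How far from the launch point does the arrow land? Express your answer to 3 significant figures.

For level ground, R = v₀² sin(2θ) / g.
sin(2 × 48.3°) = sin 96.60° = 0.9934.
R = (55.9)² × 0.9934 / 10 = 310 m.

310 m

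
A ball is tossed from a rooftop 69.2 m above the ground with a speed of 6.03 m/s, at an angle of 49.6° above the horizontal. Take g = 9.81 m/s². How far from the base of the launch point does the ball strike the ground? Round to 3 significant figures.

Components: v_x = 6.03 cos 49.6° = 3.908 m/s, v_y = 6.03 sin 49.6° = 4.592 m/s.
Vertical: 0 = 69.2 + 4.592 t − ½(9.81) t² ⇒ 4.905 t² − 4.592 t − 69.2 = 0.
t = [4.592 + √(21.09 + 1358)] / 9.810 = 4.254 s.
Horizontal: R = v_x · t = 3.908 × 4.254 = 16.6 m.

16.6 m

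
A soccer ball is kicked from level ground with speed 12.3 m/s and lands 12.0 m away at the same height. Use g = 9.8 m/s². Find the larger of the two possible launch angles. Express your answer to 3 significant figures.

64.5°

Level-ground range: R = v₀² sin(2θ)/g ⇒ sin 2θ = R g / v₀² = 12.0×9.8/12.3² = 0.7773.
2θ = arcsin(0.7773) = 51.01° or 180° − 51.01° = 128.99°.
So θ = 25.5° or θ = 64.5°.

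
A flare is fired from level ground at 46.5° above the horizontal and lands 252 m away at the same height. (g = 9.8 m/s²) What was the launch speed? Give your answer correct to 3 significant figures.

On level ground, R = v₀² sin(2θ) / g, so v₀ = √(R g / sin 2θ).
sin(2 × 46.5°) = 0.9986.
v₀ = √(252 × 9.8 / 0.9986) = √2473 = 49.7 m/s.

49.7 m/s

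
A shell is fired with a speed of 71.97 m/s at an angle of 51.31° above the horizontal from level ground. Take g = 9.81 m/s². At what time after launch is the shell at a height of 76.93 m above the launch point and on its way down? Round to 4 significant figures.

v_y0 = 71.97 sin 51.31° = 56.175 m/s.
Set y = v_y0 t − ½ g t² = 76.93: 4.905 t² − 56.175 t + 76.93 = 0.
t = [56.175 ± √(3155.6 − 1509.4)] / 9.81 = (56.175 ± 40.573) / 9.81, giving t = 1.590 s or t = 9.862 s.
On the way down corresponds to the larger root: t = 9.862 s.

9.862 s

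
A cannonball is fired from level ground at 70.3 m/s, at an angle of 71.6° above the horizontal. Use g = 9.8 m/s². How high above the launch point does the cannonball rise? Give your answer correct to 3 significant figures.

Vertical component of launch velocity: v_y = 70.3 sin 71.6° = 66.71 m/s.
At the highest point the vertical velocity is zero, so v_y² = 2 g h_max.
h_max = (66.71)² / (2 × 9.8) = 4450 / 19.60 = 227 m.

227 m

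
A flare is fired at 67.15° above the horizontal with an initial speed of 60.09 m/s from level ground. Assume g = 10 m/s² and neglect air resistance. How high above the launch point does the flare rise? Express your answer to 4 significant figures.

153.3 m

Vertical component of launch velocity: v_y = 60.09 sin 67.15° = 55.374 m/s.
At the highest point the vertical velocity is zero, so v_y² = 2 g h_max.
h_max = (55.374)² / (2 × 10) = 3066.3 / 20.00 = 153.3 m.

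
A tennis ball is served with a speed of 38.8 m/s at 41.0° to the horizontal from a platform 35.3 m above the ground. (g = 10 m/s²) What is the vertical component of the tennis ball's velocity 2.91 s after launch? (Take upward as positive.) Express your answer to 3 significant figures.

-3.64 m/s

Initial vertical component: v_y0 = 38.8 sin 41.0° = 25.46 m/s.
v_y(t) = v_y0 − g t = 25.46 − 10 × 2.91 = -3.64 m/s.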